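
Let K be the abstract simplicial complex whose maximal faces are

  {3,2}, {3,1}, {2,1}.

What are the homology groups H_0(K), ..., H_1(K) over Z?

H_0 ≅ Z,  H_1 ≅ Z.

We work with the vertex ordering 1 < 2 < 3. The simplices of K, each written with vertices in increasing order, are:

  0-simplices (3): [1], [2], [3]
  1-simplices (3): [1,2], [1,3], [2,3]

so the chain groups are C_0 ≅ Z^3, C_1 ≅ Z^3.

Boundary ∂_1: C_1 → C_0 is given by ∂[p,q] = [q] − [p].
The 3×3 boundary matrix has rank 2 and Smith normal form diag(1,1).

Reading off H_k = ker ∂_k / im ∂_{k+1}:

  H_0: rank C_0 − rank ∂_1 = 3 − 2 = 1, and the invariant factors of ∂_1 are all 1, so H_0 ≅ Z.
  H_1: rank ker ∂_1 − rank ∂_2 = (3 − 2) − 0 = 1, and there is no ∂_2, so H_1 ≅ Z.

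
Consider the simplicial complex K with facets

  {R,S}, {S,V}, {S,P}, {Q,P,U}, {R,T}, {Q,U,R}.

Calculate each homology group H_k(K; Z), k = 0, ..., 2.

Take the total order P < Q < R < S < T < U < V on the vertex set. Then K (dimension 2) consists of the simplices:

  0-simplices (7): P, Q, R, S, T, U, V
  1-simplices (9): PQ, PS, PU, QR, QU, RS, RT, RU, SV
  2-simplices (2): PQU, QRU

so the chain groups are C_0 ≅ Z^7, C_1 ≅ Z^9, C_2 ≅ Z^2.

The boundary map ∂_1: C_1 → C_0 maps an edge to its endpoints' difference, ∂[p,q] = q − p.
The 7×9 boundary matrix has rank 6 and Smith normal form diag(1,1,1,1,1,1).

∂_2: C_2 → C_1 acts by ∂[p,q,r] = [q,r] − [p,r] + [p,q]. For instance
  ∂PQU = QU − PU + PQ,
  ∂QRU = RU − QU + QR.
The 9×2 boundary matrix has rank 2 and Smith normal form diag(1,1).

Now H_k = ker ∂_k / im ∂_{k+1}, so:

  H_0: rank C_0 − rank ∂_1 = 7 − 6 = 1, and the invariant factors of ∂_1 are all 1, so H_0 = Z.
  H_1: rank ker ∂_1 − rank ∂_2 = (9 − 6) − 2 = 1, and the invariant factors of ∂_2 are all 1, so H_1 = Z.
  H_2: rank ker ∂_2 − rank ∂_3 = (2 − 2) − 0 = 0, and there is no ∂_3, so H_2 = 0.

H_0 ≅ Z,  H_1 ≅ Z,  H_2 = 0.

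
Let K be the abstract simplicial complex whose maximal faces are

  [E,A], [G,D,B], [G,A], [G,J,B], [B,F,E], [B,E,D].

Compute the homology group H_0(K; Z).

H_0 = Z.

Fix the vertex order A < B < D < E < F < G < J and write every simplex with vertices in increasing order. Then dim K = 2 and the simplices of K are:

  0-simplices (7): A, B, D, E, F, G, J
  1-simplices (11): AE, AG, BD, BE, BF, BG, BJ, DE, DG, EF, GJ
  2-simplices (4): BDE, BDG, BEF, BGJ

giving chain groups C_0 ≅ Z^7, C_1 ≅ Z^11, C_2 ≅ Z^4.

∂_1: C_1 → C_0 is given by ∂[p,q] = [q] − [p].
As a 7×11 matrix over Z this has rank 6, with invariant factors (1,1,1,1,1,1).

Boundary ∂_2: C_2 → C_1 sends each 2-simplex [p,q,r] to [q,r] − [p,r] + [p,q]. For instance
  ∂BEF = EF − BF + BE,
  ∂BDE = DE − BE + BD.
The resulting 11×4 matrix has rank 4, and its Smith normal form has invariant factors (1,1,1,1).

Now H_k = ker ∂_k / im ∂_{k+1}, so:

  H_0: rank C_0 − rank ∂_1 = 7 − 6 = 1, and the invariant factors of ∂_1 are all 1, so H_0 = Z.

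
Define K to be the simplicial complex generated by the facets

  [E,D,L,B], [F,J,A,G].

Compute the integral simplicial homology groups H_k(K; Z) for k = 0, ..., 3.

H_0 ≅ Z^2,  H_1 = 0,  H_2 = 0,  H_3 = 0.

Fix the vertex order A < B < D < E < F < G < J < L and write every simplex with vertices in increasing order. Then dim K = 3 and the simplices of K are:

  0-simplices (8): A, B, D, E, F, G, J, L
  1-simplices (12): AF, AG, AJ, BD, BE, BL, DE, DL, EL, FG, FJ, GJ
  2-simplices (8): AFG, AFJ, AGJ, BDE, BDL, BEL, DEL, FGJ
  3-simplices (2): AFGJ, BDEL

giving chain groups C_0 ≅ Z^8, C_1 ≅ Z^12, C_2 ≅ Z^8, C_3 ≅ Z^2.

The boundary map ∂_1: C_1 → C_0 is given by ∂[p,q] = [q] − [p].
As a 8×12 matrix over Z this has rank 6, with invariant factors (1,1,1,1,1,1).

The boundary map ∂_2: C_2 → C_1 acts by ∂[p,q,r] = [q,r] − [p,r] + [p,q]. For instance
  ∂AGJ = GJ − AJ + AG,
  ∂BEL = EL − BL + BE.
The resulting 12×8 matrix has rank 6, and its Smith normal form has invariant factors (1,1,1,1,1,1).

The boundary map ∂_3: C_3 → C_2 sends each 3-simplex σ to the alternating sum Σ_i (−1)^i (σ with its i-th vertex removed). For instance
  ∂AFGJ = FGJ − AGJ + AFJ − AFG,
  ∂BDEL = DEL − BEL + BDL − BDE.
As a 8×2 matrix over Z this has rank 2, with invariant factors (1,1).

Now H_k = ker ∂_k / im ∂_{k+1}, so:

  H_0: rank C_0 − rank ∂_1 = 8 − 6 = 2, and the invariant factors of ∂_1 are all 1, so H_0 ≅ Z^2.
  H_1: rank ker ∂_1 − rank ∂_2 = (12 − 6) − 6 = 0, and the invariant factors of ∂_2 are all 1, so H_1 ≅ 0.
  H_2: rank ker ∂_2 − rank ∂_3 = (8 − 6) − 2 = 0, and the invariant factors of ∂_3 are all 1, so H_2 ≅ 0.
  H_3: rank ker ∂_3 − rank ∂_4 = (2 − 2) − 0 = 0, and there is no ∂_4, so H_3 ≅ 0.

As a check, the Euler characteristic is 8 − 12 + 8 − 2 = 2, which agrees with 2 − 0 + 0 − 0 = 2.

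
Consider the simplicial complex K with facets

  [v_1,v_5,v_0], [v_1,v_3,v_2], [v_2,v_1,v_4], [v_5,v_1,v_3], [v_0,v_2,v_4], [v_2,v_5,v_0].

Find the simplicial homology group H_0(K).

H_0 ≅ Z.

Take the total order v_0 < v_1 < v_2 < v_3 < v_4 < v_5 on the vertex set. Then K (dimension 2) consists of the simplices:

  0-simplices (6): [v_0], [v_1], [v_2], [v_3], [v_4], [v_5]
  1-simplices (12): [v_0,v_1], [v_0,v_2], [v_0,v_4], [v_0,v_5], [v_1,v_2], [v_1,v_3], [v_1,v_4], [v_1,v_5], [v_2,v_3], [v_2,v_4], [v_2,v_5], [v_3,v_5]
  2-simplices (6): [v_0,v_1,v_5], [v_0,v_2,v_4], [v_0,v_2,v_5], [v_1,v_2,v_3], [v_1,v_2,v_4], [v_1,v_3,v_5]

giving chain groups C_0 ≅ Z^6, C_1 ≅ Z^12, C_2 ≅ Z^6.

Boundary ∂_1: C_1 → C_0 is given by ∂[p,q] = [q] − [p]. For instance
  ∂[v_0,v_1] = [v_1] − [v_0].
As a 6×12 matrix over Z this has rank 5, with invariant factors (1,1,1,1,1).

∂_2: C_2 → C_1 maps a triangle to the signed sum of its edges. For instance
  ∂[v_0,v_1,v_5] = [v_1,v_5] − [v_0,v_5] + [v_0,v_1],
  ∂[v_1,v_2,v_4] = [v_2,v_4] − [v_1,v_4] + [v_1,v_2].
The 12×6 boundary matrix has rank 6 and Smith normal form diag(1,1,1,1,1,1).

Now H_k = ker ∂_k / im ∂_{k+1}, so:

  H_0: rank C_0 − rank ∂_1 = 6 − 5 = 1, and the invariant factors of ∂_1 are all 1, so H_0 ≅ Z.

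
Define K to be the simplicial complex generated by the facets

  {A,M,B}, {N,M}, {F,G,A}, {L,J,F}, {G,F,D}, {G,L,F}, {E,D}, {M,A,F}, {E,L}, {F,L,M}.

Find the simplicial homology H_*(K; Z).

H_0 ≅ Z,  H_1 ≅ Z,  H_2 = 0.

K has 10 vertices, 17 edges, 7 triangles.
rank ∂_0 = 0, rank ∂_1 = 9 ⇒ b_0 = 10 − 0 − 9 = 1; all invariant factors of ∂_1 are 1 so no torsion. So H_0 ≅ Z.
rank ∂_1 = 9, rank ∂_2 = 7 ⇒ b_1 = 17 − 9 − 7 = 1; all invariant factors of ∂_2 are 1 so no torsion. So H_1 ≅ Z.
rank ∂_2 = 7, rank ∂_3 = 0 ⇒ b_2 = 7 − 7 − 0 = 0. So H_2 ≅ 0.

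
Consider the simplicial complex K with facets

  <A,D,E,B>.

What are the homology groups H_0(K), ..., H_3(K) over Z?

Order the vertices as A < B < D < E. Listing each simplex with vertices in this order, K has dimension 3 with simplices:

  0-simplices (4): A, B, D, E
  1-simplices (6): AB, AD, AE, BD, BE, DE
  2-simplices (4): ABD, ABE, ADE, BDE
  3-simplices (1): ABDE

giving chain groups C_0 ≅ Z^4, C_1 ≅ Z^6, C_2 ≅ Z^4, C_3 ≅ Z^1.

Boundary ∂_1: C_1 → C_0 maps an edge to its endpoints' difference, ∂[p,q] = q − p. For instance
  ∂BE = E − B.
As a 4×6 matrix over Z this has rank 3, with invariant factors (1,1,1).

The boundary map ∂_2: C_2 → C_1 acts by ∂[p,q,r] = [q,r] − [p,r] + [p,q]. For instance
  ∂ADE = DE − AE + AD,
  ∂ABD = BD − AD + AB.
The resulting 6×4 matrix has rank 3, and its Smith normal form has invariant factors (1,1,1).

Boundary ∂_3: C_3 → C_2 sends each 3-simplex σ to the alternating sum Σ_i (−1)^i (σ with its i-th vertex removed). For instance
  ∂ABDE = BDE − ADE + ABE − ABD.
The 4×1 boundary matrix has rank 1 and Smith normal form diag(1).

Now H_k = ker ∂_k / im ∂_{k+1}, so:

  H_0: rank C_0 − rank ∂_1 = 4 − 3 = 1, and the invariant factors of ∂_1 are all 1, so H_0 = Z.
  H_1: rank ker ∂_1 − rank ∂_2 = (6 − 3) − 3 = 0, and the invariant factors of ∂_2 are all 1, so H_1 = 0.
  H_2: rank ker ∂_2 − rank ∂_3 = (4 − 3) − 1 = 0, and the invariant factors of ∂_3 are all 1, so H_2 = 0.
  H_3: rank ker ∂_3 − rank ∂_4 = (1 − 1) − 0 = 0, and there is no ∂_4, so H_3 = 0.

As a check, the Euler characteristic is 4 − 6 + 4 − 1 = 1, which agrees with 1 − 0 + 0 − 0 = 1.
(K is a triangulation of the 3-simplex.)

H_0 = Z,  H_1 = 0,  H_2 = 0,  H_3 = 0.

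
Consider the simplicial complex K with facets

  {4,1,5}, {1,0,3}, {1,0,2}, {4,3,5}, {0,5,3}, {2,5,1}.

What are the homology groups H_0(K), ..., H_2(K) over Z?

We work with the vertex ordering 0 < 1 < 2 < 3 < 4 < 5. The simplices of K, each written with vertices in increasing order, are:

  0-simplices (6): [0], [1], [2], [3], [4], [5]
  1-simplices (12): [0,1], [0,2], [0,3], [0,5], [1,2], [1,3], [1,4], [1,5], [2,5], [3,4], [3,5], [4,5]
  2-simplices (6): [0,1,2], [0,1,3], [0,3,5], [1,2,5], [1,4,5], [3,4,5]

so the chain groups are C_0 ≅ Z^6, C_1 ≅ Z^12, C_2 ≅ Z^6.

The boundary map ∂_1: C_1 → C_0 maps an edge to its endpoints' difference, ∂[p,q] = q − p. For instance
  ∂[2,5] = [5] − [2].
As a 6×12 matrix over Z this has rank 5, with invariant factors (1,1,1,1,1).

The boundary map ∂_2: C_2 → C_1 maps a triangle to the signed sum of its edges. For instance
  ∂[0,1,2] = [1,2] − [0,2] + [0,1],
  ∂[0,3,5] = [3,5] − [0,5] + [0,3].
This gives a 12×6 integer matrix of rank 6; reducing to Smith normal form yields diagonal entries (1,1,1,1,1,1).

Now H_k = ker ∂_k / im ∂_{k+1}, so:

  H_0: rank C_0 − rank ∂_1 = 6 − 5 = 1, and the invariant factors of ∂_1 are all 1, so H_0 ≅ Z.
  H_1: rank ker ∂_1 − rank ∂_2 = (12 − 5) − 6 = 1, and the invariant factors of ∂_2 are all 1, so H_1 ≅ Z.
  H_2: rank ker ∂_2 − rank ∂_3 = (6 − 6) − 0 = 0, and there is no ∂_3, so H_2 ≅ 0.

H_0 ≅ Z,  H_1 ≅ Z,  H_2 = 0.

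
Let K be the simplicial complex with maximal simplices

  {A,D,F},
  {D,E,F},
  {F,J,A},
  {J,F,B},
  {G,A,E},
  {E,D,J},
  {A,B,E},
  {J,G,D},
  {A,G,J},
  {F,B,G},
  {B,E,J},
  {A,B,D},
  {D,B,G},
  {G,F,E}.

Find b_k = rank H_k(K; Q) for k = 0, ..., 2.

Order the vertices as A < B < D < E < F < G < J. Listing each simplex with vertices in this order, K has dimension 2 with simplices:

  0-simplices (7): A, B, D, E, F, G, J
  1-simplices (21): AB, AD, AE, AF, AG, AJ, BD, BE, BF, BG, BJ, DE, DF, DG, DJ, EF, EG, EJ, FG, FJ, GJ
  2-simplices (14): ABD, ABE, ADF, AEG, AFJ, AGJ, BDG, BEJ, BFG, BFJ, DEF, DEJ, DGJ, EFG

giving chain groups C_0 ≅ Z^7, C_1 ≅ Z^21, C_2 ≅ Z^14.

Boundary ∂_1: C_1 → C_0 is given by ∂[p,q] = [q] − [p].
The resulting 7×21 matrix has rank 6, and its Smith normal form has invariant factors (1,1,1,1,1,1).

∂_2: C_2 → C_1 acts by ∂[p,q,r] = [q,r] − [p,r] + [p,q]. For instance
  ∂DEJ = EJ − DJ + DE,
  ∂BDG = DG − BG + BD.
As a 21×14 matrix over Z this has rank 13, with invariant factors (1,1,1,1,1,1,1,1,1,1,1,1,1).

Reading off H_k = ker ∂_k / im ∂_{k+1}:

  H_0: rank C_0 − rank ∂_1 = 7 − 6 = 1, and the invariant factors of ∂_1 are all 1, so H_0 ≅ Z.
  H_1: rank ker ∂_1 − rank ∂_2 = (21 − 6) − 13 = 2, and the invariant factors of ∂_2 are all 1, so H_1 ≅ Z^2.
  H_2: rank ker ∂_2 − rank ∂_3 = (14 − 13) − 0 = 1, and there is no ∂_3, so H_2 ≅ Z.

As a check, the Euler characteristic is 7 − 21 + 14 = 0, which agrees with 1 − 2 + 1 = 0.
(K is a triangulation of the torus T^2.)

Hence the Betti numbers are b_0 = 1, b_1 = 2, b_2 = 1.

b_0 = 1, b_1 = 2, b_2 = 1.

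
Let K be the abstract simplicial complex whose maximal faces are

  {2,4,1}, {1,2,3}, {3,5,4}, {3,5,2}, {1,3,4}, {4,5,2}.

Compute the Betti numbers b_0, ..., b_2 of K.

b_0 = 1, b_1 = 0, b_2 = 1.

K has 5 vertices, 9 edges, 6 triangles.
rank ∂_0 = 0, rank ∂_1 = 4 ⇒ b_0 = 5 − 0 − 4 = 1; all invariant factors of ∂_1 are 1 so no torsion. So H_0 = Z.
rank ∂_1 = 4, rank ∂_2 = 5 ⇒ b_1 = 9 − 4 − 5 = 0; all invariant factors of ∂_2 are 1 so no torsion. So H_1 = 0.
rank ∂_2 = 5, rank ∂_3 = 0 ⇒ b_2 = 6 − 5 − 0 = 1. So H_2 = Z.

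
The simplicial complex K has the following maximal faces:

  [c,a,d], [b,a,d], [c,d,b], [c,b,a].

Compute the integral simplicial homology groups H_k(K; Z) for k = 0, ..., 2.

H_0 = Z,  H_1 = 0,  H_2 = Z.

Order the vertices as a < b < c < d. Listing each simplex with vertices in this order, K has dimension 2 with simplices:

  0-simplices (4): a, b, c, d
  1-simplices (6): ab, ac, ad, bc, bd, cd
  2-simplices (4): abc, abd, acd, bcd

so the chain groups are C_0 ≅ Z^4, C_1 ≅ Z^6, C_2 ≅ Z^4.

The boundary map ∂_1: C_1 → C_0 is given by ∂[p,q] = [q] − [p]. For instance
  ∂cd = d − c.
As a 4×6 matrix over Z this has rank 3, with invariant factors (1,1,1).

The boundary map ∂_2: C_2 → C_1 maps a triangle to the signed sum of its edges. For instance
  ∂abc = bc − ac + ab,
  ∂abd = bd − ad + ab.
The resulting 6×4 matrix has rank 3, and its Smith normal form has invariant factors (1,1,1).

Computing H_k = (kernel of ∂_k) / (image of ∂_{k+1}):

  H_0: rank C_0 − rank ∂_1 = 4 − 3 = 1, and the invariant factors of ∂_1 are all 1, so H_0 ≅ Z.
  H_1: rank ker ∂_1 − rank ∂_2 = (6 − 3) − 3 = 0, and the invariant factors of ∂_2 are all 1, so H_1 ≅ 0.
  H_2: rank ker ∂_2 − rank ∂_3 = (4 − 3) − 0 = 1, and there is no ∂_3, so H_2 ≅ Z.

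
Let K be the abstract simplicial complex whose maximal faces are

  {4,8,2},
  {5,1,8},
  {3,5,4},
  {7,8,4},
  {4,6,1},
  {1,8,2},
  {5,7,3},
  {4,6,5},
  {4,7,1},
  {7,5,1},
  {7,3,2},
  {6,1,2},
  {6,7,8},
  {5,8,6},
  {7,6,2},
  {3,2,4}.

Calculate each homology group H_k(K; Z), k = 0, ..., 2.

We work with the vertex ordering 1 < 2 < 3 < 4 < 5 < 6 < 7 < 8. The simplices of K, each written with vertices in increasing order, are:

  0-simplices (8): [1], [2], [3], [4], [5], [6], [7], [8]
  1-simplices (24): (24 of them)
  2-simplices (16): [1,2,6], [1,2,8], [1,4,6], [1,4,7], [1,5,7], [1,5,8], [2,3,4], [2,3,7], [2,4,8], [2,6,7], [3,4,5], [3,5,7], [4,5,6], [4,7,8], [5,6,8], [6,7,8]

giving chain groups C_0 ≅ Z^8, C_1 ≅ Z^24, C_2 ≅ Z^16.

∂_1: C_1 → C_0 is given by ∂[p,q] = [q] − [p]. For instance
  ∂[2,6] = [6] − [2].
The 8×24 boundary matrix has rank 7 and Smith normal form diag(1,1,1,1,1,1,1).

∂_2: C_2 → C_1 maps a triangle to the signed sum of its edges. For instance
  ∂[2,3,7] = [3,7] − [2,7] + [2,3],
  ∂[2,4,8] = [4,8] − [2,8] + [2,4].
The resulting 24×16 matrix has rank 15, and its Smith normal form has invariant factors (1,1,1,1,1,1,1,1,1,1,1,1,1,1,1).

From H_k ≅ ker(∂_k) / im(∂_{k+1}) we obtain:

  H_0: rank C_0 − rank ∂_1 = 8 − 7 = 1, and the invariant factors of ∂_1 are all 1, so H_0 ≅ Z.
  H_1: rank ker ∂_1 − rank ∂_2 = (24 − 7) − 15 = 2, and the invariant factors of ∂_2 are all 1, so H_1 ≅ Z^2.
  H_2: rank ker ∂_2 − rank ∂_3 = (16 − 15) − 0 = 1, and there is no ∂_3, so H_2 ≅ Z.

As a check, the Euler characteristic is 8 − 24 + 16 = 0, which agrees with 1 − 2 + 1 = 0.

H_0 = Z,  H_1 = Z^2,  H_2 = Z.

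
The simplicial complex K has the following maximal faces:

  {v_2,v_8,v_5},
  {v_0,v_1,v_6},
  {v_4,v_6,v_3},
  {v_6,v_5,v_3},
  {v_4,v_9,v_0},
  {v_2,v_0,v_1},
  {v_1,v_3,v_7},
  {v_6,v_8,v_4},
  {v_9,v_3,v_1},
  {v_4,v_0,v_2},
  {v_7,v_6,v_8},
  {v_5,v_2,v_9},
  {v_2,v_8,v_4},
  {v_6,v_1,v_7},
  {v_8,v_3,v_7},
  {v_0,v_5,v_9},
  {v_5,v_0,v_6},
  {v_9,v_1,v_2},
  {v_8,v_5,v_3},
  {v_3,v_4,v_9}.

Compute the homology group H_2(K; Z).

H_2 = 0.

Take the total order v_0 < v_1 < v_2 < v_3 < v_4 < v_5 < v_6 < v_7 < v_8 < v_9 on the vertex set. Then K (dimension 2) consists of the simplices:

  0-simplices (10): [v_0], [v_1], [v_2], [v_3], [v_4], [v_5], [v_6], [v_7], [v_8], [v_9]
  1-simplices (30): (30 of them)
  2-simplices (20): (20 of them)

giving chain groups C_0 ≅ Z^10, C_1 ≅ Z^30, C_2 ≅ Z^20.

∂_1: C_1 → C_0 is given by ∂[p,q] = [q] − [p]. For instance
  ∂[v_0,v_5] = [v_5] − [v_0].
As a 10×30 matrix over Z this has rank 9, with invariant factors (1,1,1,1,1,1,1,1,1).

The boundary map ∂_2: C_2 → C_1 maps a triangle to the signed sum of its edges. For instance
  ∂[v_0,v_1,v_6] = [v_1,v_6] − [v_0,v_6] + [v_0,v_1],
  ∂[v_3,v_7,v_8] = [v_7,v_8] − [v_3,v_8] + [v_3,v_7].
As a 30×20 matrix over Z this has rank 20, with invariant factors (1,1,1,1,1,1,1,1,1,1,1,1,1,1,1,1,1,1,1,2).

Reading off H_k = ker ∂_k / im ∂_{k+1}:

  H_2: rank ker ∂_2 − rank ∂_3 = (20 − 20) − 0 = 0, and there is no ∂_3, so H_2 ≅ 0.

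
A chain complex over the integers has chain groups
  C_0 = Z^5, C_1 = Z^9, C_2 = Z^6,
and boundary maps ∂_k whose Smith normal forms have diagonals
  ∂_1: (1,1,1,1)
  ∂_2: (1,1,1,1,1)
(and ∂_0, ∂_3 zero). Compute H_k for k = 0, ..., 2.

H_0 ≅ Z,  H_1 = 0,  H_2 ≅ Z.

H_0: b_0 = 5 − 0 − 4 = 1; torsion from ∂_1 factors > 1: none. So H_0 ≅ Z.
H_1: b_1 = 9 − 4 − 5 = 0; torsion from ∂_2 factors > 1: none. So H_1 ≅ 0.
H_2: b_2 = 6 − 5 − 0 = 1; torsion from ∂_3 factors > 1: none. So H_2 ≅ Z.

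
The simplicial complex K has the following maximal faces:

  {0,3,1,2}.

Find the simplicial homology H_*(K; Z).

Order the vertices as 0 < 1 < 2 < 3. Listing each simplex with vertices in this order, K has dimension 3 with simplices:

  0-simplices (4): [0], [1], [2], [3]
  1-simplices (6): [0,1], [0,2], [0,3], [1,2], [1,3], [2,3]
  2-simplices (4): [0,1,2], [0,1,3], [0,2,3], [1,2,3]
  3-simplices (1): [0,1,2,3]

so the chain groups are C_0 ≅ Z^4, C_1 ≅ Z^6, C_2 ≅ Z^4, C_3 ≅ Z^1.

The boundary map ∂_1: C_1 → C_0 is given by ∂[p,q] = [q] − [p].
The resulting 4×6 matrix has rank 3, and its Smith normal form has invariant factors (1,1,1).

Boundary ∂_2: C_2 → C_1 sends each 2-simplex [p,q,r] to [q,r] − [p,r] + [p,q]. For instance
  ∂[1,2,3] = [2,3] − [1,3] + [1,2],
  ∂[0,1,3] = [1,3] − [0,3] + [0,1].
The resulting 6×4 matrix has rank 3, and its Smith normal form has invariant factors (1,1,1).

The boundary map ∂_3: C_3 → C_2 sends each 3-simplex σ to the alternating sum Σ_i (−1)^i (σ with its i-th vertex removed). For instance
  ∂[0,1,2,3] = [1,2,3] − [0,2,3] + [0,1,3] − [0,1,2].
As a 4×1 matrix over Z this has rank 1, with invariant factors (1).

Computing H_k = (kernel of ∂_k) / (image of ∂_{k+1}):

  H_0: rank C_0 − rank ∂_1 = 4 − 3 = 1, and the invariant factors of ∂_1 are all 1, so H_0 ≅ Z.
  H_1: rank ker ∂_1 − rank ∂_2 = (6 − 3) − 3 = 0, and the invariant factors of ∂_2 are all 1, so H_1 ≅ 0.
  H_2: rank ker ∂_2 − rank ∂_3 = (4 − 3) − 1 = 0, and the invariant factors of ∂_3 are all 1, so H_2 ≅ 0.
  H_3: rank ker ∂_3 − rank ∂_4 = (1 − 1) − 0 = 0, and there is no ∂_4, so H_3 ≅ 0.

As a check, the Euler characteristic is 4 − 6 + 4 − 1 = 1, which agrees with 1 − 0 + 0 − 0 = 1.

H_0 = Z,  H_1 = 0,  H_2 = 0,  H_3 = 0.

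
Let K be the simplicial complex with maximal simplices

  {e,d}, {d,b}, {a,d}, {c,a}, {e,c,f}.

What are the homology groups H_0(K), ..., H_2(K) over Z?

H_0 = Z,  H_1 = Z,  H_2 = 0.

Take the total order a < b < c < d < e < f on the vertex set. Then K (dimension 2) consists of the simplices:

  0-simplices (6): a, b, c, d, e, f
  1-simplices (7): ac, ad, bd, ce, cf, de, ef
  2-simplices (1): cef

Hence C_0 ≅ Z^6, C_1 ≅ Z^7, C_2 ≅ Z^1.

Boundary ∂_1: C_1 → C_0 sends each edge [p,q] (with p < q) to q − p.
The 6×7 boundary matrix has rank 5 and Smith normal form diag(1,1,1,1,1).

Boundary ∂_2: C_2 → C_1 sends each 2-simplex [p,q,r] to [q,r] − [p,r] + [p,q]. For instance
  ∂cef = ef − cf + ce.
As a 7×1 matrix over Z this has rank 1, with invariant factors (1).

Reading off H_k = ker ∂_k / im ∂_{k+1}:

  H_0: rank C_0 − rank ∂_1 = 6 − 5 = 1, and the invariant factors of ∂_1 are all 1, so H_0 ≅ Z.
  H_1: rank ker ∂_1 − rank ∂_2 = (7 − 5) − 1 = 1, and the invariant factors of ∂_2 are all 1, so H_1 ≅ Z.
  H_2: rank ker ∂_2 − rank ∂_3 = (1 − 1) − 0 = 0, and there is no ∂_3, so H_2 ≅ 0.

As a check, the Euler characteristic is 6 − 7 + 1 = 0, which agrees with 1 − 1 + 0 = 0.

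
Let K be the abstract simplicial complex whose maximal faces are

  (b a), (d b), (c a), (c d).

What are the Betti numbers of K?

Order the vertices as a < b < c < d. Listing each simplex with vertices in this order, K has dimension 1 with simplices:

  0-simplices (4): a, b, c, d
  1-simplices (4): ab, ac, bd, cd

giving chain groups C_0 ≅ Z^4, C_1 ≅ Z^4.

Boundary ∂_1: C_1 → C_0 sends each edge [p,q] (with p < q) to q − p. For instance
  ∂bd = d − b.
As a 4×4 matrix over Z this has rank 3, with invariant factors (1,1,1).

Computing H_k = (kernel of ∂_k) / (image of ∂_{k+1}):

  H_0: rank C_0 − rank ∂_1 = 4 − 3 = 1, and the invariant factors of ∂_1 are all 1, so H_0 = Z.
  H_1: rank ker ∂_1 − rank ∂_2 = (4 − 3) − 0 = 1, and there is no ∂_2, so H_1 = Z.

(K is a triangulation of the circle S^1.)

Hence the Betti numbers are b_0 = 1, b_1 = 1.

b_0 = 1, b_1 = 1.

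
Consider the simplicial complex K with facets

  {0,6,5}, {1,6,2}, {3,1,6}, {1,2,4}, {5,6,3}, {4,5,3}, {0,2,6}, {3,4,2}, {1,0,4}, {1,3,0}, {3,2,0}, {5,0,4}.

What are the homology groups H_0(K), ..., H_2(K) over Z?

Order the vertices as 0 < 1 < 2 < 3 < 4 < 5 < 6. Listing each simplex with vertices in this order, K has dimension 2 with simplices:

  0-simplices (7): [0], [1], [2], [3], [4], [5], [6]
  1-simplices (18): [0,1], [0,2], [0,3], [0,4], [0,5], [0,6], [1,2], [1,3], [1,4], [1,6], [2,3], [2,4], [2,6], [3,4], [3,5], [3,6], [4,5], [5,6]
  2-simplices (12): [0,1,3], [0,1,4], [0,2,3], [0,2,6], [0,4,5], [0,5,6], [1,2,4], [1,2,6], [1,3,6], [2,3,4], [3,4,5], [3,5,6]

Hence C_0 ≅ Z^7, C_1 ≅ Z^18, C_2 ≅ Z^12.

Boundary ∂_1: C_1 → C_0 is given by ∂[p,q] = [q] − [p]. For instance
  ∂[0,4] = [4] − [0].
This gives a 7×18 integer matrix of rank 6; reducing to Smith normal form yields diagonal entries (1,1,1,1,1,1).

The boundary map ∂_2: C_2 → C_1 sends each 2-simplex [p,q,r] to [q,r] − [p,r] + [p,q]. For instance
  ∂[3,4,5] = [4,5] − [3,5] + [3,4],
  ∂[0,4,5] = [4,5] − [0,5] + [0,4].
This gives a 18×12 integer matrix of rank 12; reducing to Smith normal form yields diagonal entries (1,1,1,1,1,1,1,1,1,1,1,2).

Computing H_k = (kernel of ∂_k) / (image of ∂_{k+1}):

  H_0: rank C_0 − rank ∂_1 = 7 − 6 = 1, and the invariant factors of ∂_1 are all 1, so H_0 = Z.
  H_1: rank ker ∂_1 − rank ∂_2 = (18 − 6) − 12 = 0, and ∂_2 has invariant factor 2 > 1, so H_1 = Z/2.
  H_2: rank ker ∂_2 − rank ∂_3 = (12 − 12) − 0 = 0, and there is no ∂_3, so H_2 = 0.

(K is a triangulation of the real projective plane RP^2.)

H_0 ≅ Z,  H_1 ≅ Z/2,  H_2 = 0.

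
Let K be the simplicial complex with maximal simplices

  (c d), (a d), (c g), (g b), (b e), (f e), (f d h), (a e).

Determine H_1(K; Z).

Fix the vertex order a < b < c < d < e < f < g < h and write every simplex with vertices in increasing order. Then dim K = 2 and the simplices of K are:

  0-simplices (8): a, b, c, d, e, f, g, h
  1-simplices (10): ad, ae, be, bg, cd, cg, df, dh, ef, fh
  2-simplices (1): dfh

so the chain groups are C_0 ≅ Z^8, C_1 ≅ Z^10, C_2 ≅ Z^1.

The boundary map ∂_1: C_1 → C_0 sends each edge [p,q] (with p < q) to q − p.
This gives a 8×10 integer matrix of rank 7; reducing to Smith normal form yields diagonal entries (1,1,1,1,1,1,1).

∂_2: C_2 → C_1 sends each 2-simplex [p,q,r] to [q,r] − [p,r] + [p,q]. For instance
  ∂dfh = fh − dh + df.
The 10×1 boundary matrix has rank 1 and Smith normal form diag(1).

Reading off H_k = ker ∂_k / im ∂_{k+1}:

  H_1: rank ker ∂_1 − rank ∂_2 = (10 − 7) − 1 = 2, and the invariant factors of ∂_2 are all 1, so H_1 ≅ Z^2.

H_1 = Z^2.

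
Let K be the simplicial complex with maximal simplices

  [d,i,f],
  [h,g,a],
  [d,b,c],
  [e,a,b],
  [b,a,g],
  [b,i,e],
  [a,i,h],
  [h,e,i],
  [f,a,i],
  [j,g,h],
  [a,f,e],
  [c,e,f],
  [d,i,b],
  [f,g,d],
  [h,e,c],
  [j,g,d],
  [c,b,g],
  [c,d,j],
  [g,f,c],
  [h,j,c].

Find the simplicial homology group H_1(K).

Order the vertices as a < b < c < d < e < f < g < h < i < j. Listing each simplex with vertices in this order, K has dimension 2 with simplices:

  0-simplices (10): a, b, c, d, e, f, g, h, i, j
  1-simplices (30): ab, ae, af, ag, ah, ai, bc, bd, be, bg, bi, cd, ce, cf, cg, ch, cj, df, dg, di, dj, ef, eh, ei, fg, fi, gh, gj, hi, hj
  2-simplices (20): abe, abg, aef, afi, agh, ahi, bcd, bcg, bdi, bei, cdj, cef, ceh, cfg, chj, dfg, dfi, dgj, ehi, ghj

giving chain groups C_0 ≅ Z^10, C_1 ≅ Z^30, C_2 ≅ Z^20.

Boundary ∂_1: C_1 → C_0 is given by ∂[p,q] = [q] − [p].
The 10×30 boundary matrix has rank 9 and Smith normal form diag(1,1,1,1,1,1,1,1,1).

∂_2: C_2 → C_1 acts by ∂[p,q,r] = [q,r] − [p,r] + [p,q]. For instance
  ∂ghj = hj − gj + gh,
  ∂afi = fi − ai + af.
The resulting 30×20 matrix has rank 20, and its Smith normal form has invariant factors (1,1,1,1,1,1,1,1,1,1,1,1,1,1,1,1,1,1,1,2).

Reading off H_k = ker ∂_k / im ∂_{k+1}:

  H_1: rank ker ∂_1 − rank ∂_2 = (30 − 9) − 20 = 1, and ∂_2 has invariant factor 2 > 1, so H_1 ≅ Z ⊕ Z/2Z.

H_1 = Z ⊕ Z/2Z.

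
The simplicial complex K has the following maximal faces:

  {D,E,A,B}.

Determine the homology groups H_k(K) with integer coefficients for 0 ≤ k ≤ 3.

Order the vertices as A < B < D < E. Listing each simplex with vertices in this order, K has dimension 3 with simplices:

  0-simplices (4): A, B, D, E
  1-simplices (6): AB, AD, AE, BD, BE, DE
  2-simplices (4): ABD, ABE, ADE, BDE
  3-simplices (1): ABDE

Hence C_0 ≅ Z^4, C_1 ≅ Z^6, C_2 ≅ Z^4, C_3 ≅ Z^1.

Boundary ∂_1: C_1 → C_0 maps an edge to its endpoints' difference, ∂[p,q] = q − p. For instance
  ∂BD = D − B.
The resulting 4×6 matrix has rank 3, and its Smith normal form has invariant factors (1,1,1).

The boundary map ∂_2: C_2 → C_1 sends each 2-simplex [p,q,r] to [q,r] − [p,r] + [p,q]. For instance
  ∂ABD = BD − AD + AB,
  ∂BDE = DE − BE + BD.
This gives a 6×4 integer matrix of rank 3; reducing to Smith normal form yields diagonal entries (1,1,1).

Boundary ∂_3: C_3 → C_2 sends each 3-simplex σ to the alternating sum Σ_i (−1)^i (σ with its i-th vertex removed). For instance
  ∂ABDE = BDE − ADE + ABE − ABD.
This gives a 4×1 integer matrix of rank 1; reducing to Smith normal form yields diagonal entries (1).

From H_k ≅ ker(∂_k) / im(∂_{k+1}) we obtain:

  H_0: rank C_0 − rank ∂_1 = 4 − 3 = 1, and the invariant factors of ∂_1 are all 1, so H_0 ≅ Z.
  H_1: rank ker ∂_1 − rank ∂_2 = (6 − 3) − 3 = 0, and the invariant factors of ∂_2 are all 1, so H_1 ≅ 0.
  H_2: rank ker ∂_2 − rank ∂_3 = (4 − 3) − 1 = 0, and the invariant factors of ∂_3 are all 1, so H_2 ≅ 0.
  H_3: rank ker ∂_3 − rank ∂_4 = (1 − 1) − 0 = 0, and there is no ∂_4, so H_3 ≅ 0.

(K is a triangulation of the 3-simplex.)

H_0 = Z,  H_1 = 0,  H_2 = 0,  H_3 = 0.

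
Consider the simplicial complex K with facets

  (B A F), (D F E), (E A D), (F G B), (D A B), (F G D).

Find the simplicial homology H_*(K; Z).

Take the total order A < B < D < E < F < G on the vertex set. Then K (dimension 2) consists of the simplices:

  0-simplices (6): A, B, D, E, F, G
  1-simplices (12): AB, AD, AE, AF, BD, BF, BG, DE, DF, DG, EF, FG
  2-simplices (6): ABD, ABF, ADE, BFG, DEF, DFG

Hence C_0 ≅ Z^6, C_1 ≅ Z^12, C_2 ≅ Z^6.

Boundary ∂_1: C_1 → C_0 maps an edge to its endpoints' difference, ∂[p,q] = q − p. For instance
  ∂AB = B − A.
The resulting 6×12 matrix has rank 5, and its Smith normal form has invariant factors (1,1,1,1,1).

Boundary ∂_2: C_2 → C_1 maps a triangle to the signed sum of its edges. For instance
  ∂ADE = DE − AE + AD,
  ∂BFG = FG − BG + BF.
As a 12×6 matrix over Z this has rank 6, with invariant factors (1,1,1,1,1,1).

Now H_k = ker ∂_k / im ∂_{k+1}, so:

  H_0: rank C_0 − rank ∂_1 = 6 − 5 = 1, and the invariant factors of ∂_1 are all 1, so H_0 ≅ Z.
  H_1: rank ker ∂_1 − rank ∂_2 = (12 − 5) − 6 = 1, and the invariant factors of ∂_2 are all 1, so H_1 ≅ Z.
  H_2: rank ker ∂_2 − rank ∂_3 = (6 − 6) − 0 = 0, and there is no ∂_3, so H_2 ≅ 0.

H_0 ≅ Z,  H_1 ≅ Z,  H_2 = 0.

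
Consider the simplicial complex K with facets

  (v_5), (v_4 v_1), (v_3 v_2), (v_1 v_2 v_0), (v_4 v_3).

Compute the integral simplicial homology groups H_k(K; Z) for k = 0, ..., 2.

H_0 ≅ Z^2,  H_1 ≅ Z,  H_2 = 0.

Fix the vertex order v_0 < v_1 < v_2 < v_3 < v_4 < v_5 and write every simplex with vertices in increasing order. Then dim K = 2 and the simplices of K are:

  0-simplices (6): [v_0], [v_1], [v_2], [v_3], [v_4], [v_5]
  1-simplices (6): [v_0,v_1], [v_0,v_2], [v_1,v_2], [v_1,v_4], [v_2,v_3], [v_3,v_4]
  2-simplices (1): [v_0,v_1,v_2]

Hence C_0 ≅ Z^6, C_1 ≅ Z^6, C_2 ≅ Z^1.

∂_1: C_1 → C_0 is given by ∂[p,q] = [q] − [p].
This gives a 6×6 integer matrix of rank 4; reducing to Smith normal form yields diagonal entries (1,1,1,1).

The boundary map ∂_2: C_2 → C_1 sends each 2-simplex [p,q,r] to [q,r] − [p,r] + [p,q]. For instance
  ∂[v_0,v_1,v_2] = [v_1,v_2] − [v_0,v_2] + [v_0,v_1].
The 6×1 boundary matrix has rank 1 and Smith normal form diag(1).

Reading off H_k = ker ∂_k / im ∂_{k+1}:

  H_0: rank C_0 − rank ∂_1 = 6 − 4 = 2, and the invariant factors of ∂_1 are all 1, so H_0 = Z^2.
  H_1: rank ker ∂_1 − rank ∂_2 = (6 − 4) − 1 = 1, and the invariant factors of ∂_2 are all 1, so H_1 = Z.
  H_2: rank ker ∂_2 − rank ∂_3 = (1 − 1) − 0 = 0, and there is no ∂_3, so H_2 = 0.

As a check, the Euler characteristic is 6 − 6 + 1 = 1, which agrees with 2 − 1 + 0 = 1.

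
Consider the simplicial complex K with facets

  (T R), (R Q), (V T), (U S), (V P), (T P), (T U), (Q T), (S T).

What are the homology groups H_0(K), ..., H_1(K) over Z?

H_0 = Z,  H_1 = Z^3.

Order the vertices as P < Q < R < S < T < U < V. Listing each simplex with vertices in this order, K has dimension 1 with simplices:

  0-simplices (7): P, Q, R, S, T, U, V
  1-simplices (9): PT, PV, QR, QT, RT, ST, SU, TU, TV

giving chain groups C_0 ≅ Z^7, C_1 ≅ Z^9.

The boundary map ∂_1: C_1 → C_0 is given by ∂[p,q] = [q] − [p]. For instance
  ∂TU = U − T.
As a 7×9 matrix over Z this has rank 6, with invariant factors (1,1,1,1,1,1).

Now H_k = ker ∂_k / im ∂_{k+1}, so:

  H_0: rank C_0 − rank ∂_1 = 7 − 6 = 1, and the invariant factors of ∂_1 are all 1, so H_0 = Z.
  H_1: rank ker ∂_1 − rank ∂_2 = (9 − 6) − 0 = 3, and there is no ∂_2, so H_1 = Z^3.

As a check, the Euler characteristic is 7 − 9 = -2, which agrees with 1 − 3 = -2.
(K is a triangulation of a wedge of 3 circles.)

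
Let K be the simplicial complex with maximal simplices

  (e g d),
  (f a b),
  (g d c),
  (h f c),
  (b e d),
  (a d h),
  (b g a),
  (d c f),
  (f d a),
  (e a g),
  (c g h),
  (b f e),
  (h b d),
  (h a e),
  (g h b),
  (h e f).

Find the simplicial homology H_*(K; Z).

H_0 = Z,  H_1 = Z^2,  H_2 = Z.

Fix the vertex order a < b < c < d < e < f < g < h and write every simplex with vertices in increasing order. Then dim K = 2 and the simplices of K are:

  0-simplices (8): a, b, c, d, e, f, g, h
  1-simplices (24): ab, ad, ae, af, ag, ah, bd, be, bf, bg, bh, cd, cf, cg, ch, de, df, dg, dh, ef, eg, eh, fh, gh
  2-simplices (16): abf, abg, adf, adh, aeg, aeh, bde, bdh, bef, bgh, cdf, cdg, cfh, cgh, deg, efh

so the chain groups are C_0 ≅ Z^8, C_1 ≅ Z^24, C_2 ≅ Z^16.

∂_1: C_1 → C_0 sends each edge [p,q] (with p < q) to q − p. For instance
  ∂be = e − b.
The resulting 8×24 matrix has rank 7, and its Smith normal form has invariant factors (1,1,1,1,1,1,1).

Boundary ∂_2: C_2 → C_1 sends each 2-simplex [p,q,r] to [q,r] − [p,r] + [p,q]. For instance
  ∂bde = de − be + bd,
  ∂adh = dh − ah + ad.
This gives a 24×16 integer matrix of rank 15; reducing to Smith normal form yields diagonal entries (1,1,1,1,1,1,1,1,1,1,1,1,1,1,1).

Computing H_k = (kernel of ∂_k) / (image of ∂_{k+1}):

  H_0: rank C_0 − rank ∂_1 = 8 − 7 = 1, and the invariant factors of ∂_1 are all 1, so H_0 ≅ Z.
  H_1: rank ker ∂_1 − rank ∂_2 = (24 − 7) − 15 = 2, and the invariant factors of ∂_2 are all 1, so H_1 ≅ Z^2.
  H_2: rank ker ∂_2 − rank ∂_3 = (16 − 15) − 0 = 1, and there is no ∂_3, so H_2 ≅ Z.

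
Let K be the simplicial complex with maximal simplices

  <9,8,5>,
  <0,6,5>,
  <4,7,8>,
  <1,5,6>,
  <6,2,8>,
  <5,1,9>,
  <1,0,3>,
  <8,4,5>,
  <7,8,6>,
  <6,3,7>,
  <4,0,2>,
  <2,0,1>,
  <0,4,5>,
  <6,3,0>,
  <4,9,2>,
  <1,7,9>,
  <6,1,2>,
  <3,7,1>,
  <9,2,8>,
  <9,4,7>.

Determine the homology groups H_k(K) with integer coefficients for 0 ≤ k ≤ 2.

H_0 ≅ Z,  H_1 ≅ Z ⊕ Z/2,  H_2 = 0.

Order the vertices as 0 < 1 < 2 < 3 < 4 < 5 < 6 < 7 < 8 < 9. Listing each simplex with vertices in this order, K has dimension 2 with simplices:

  0-simplices (10): [0], [1], [2], [3], [4], [5], [6], [7], [8], [9]
  1-simplices (30): (30 of them)
  2-simplices (20): (20 of them)

giving chain groups C_0 ≅ Z^10, C_1 ≅ Z^30, C_2 ≅ Z^20.

Boundary ∂_1: C_1 → C_0 maps an edge to its endpoints' difference, ∂[p,q] = q − p.
As a 10×30 matrix over Z this has rank 9, with invariant factors (1,1,1,1,1,1,1,1,1).

Boundary ∂_2: C_2 → C_1 acts by ∂[p,q,r] = [q,r] − [p,r] + [p,q]. For instance
  ∂[1,3,7] = [3,7] − [1,7] + [1,3],
  ∂[0,1,3] = [1,3] − [0,3] + [0,1].
The 30×20 boundary matrix has rank 20 and Smith normal form diag(1,1,1,1,1,1,1,1,1,1,1,1,1,1,1,1,1,1,1,2).

Computing H_k = (kernel of ∂_k) / (image of ∂_{k+1}):

  H_0: rank C_0 − rank ∂_1 = 10 − 9 = 1, and the invariant factors of ∂_1 are all 1, so H_0 = Z.
  H_1: rank ker ∂_1 − rank ∂_2 = (30 − 9) − 20 = 1, and ∂_2 has invariant factor 2 > 1, so H_1 = Z ⊕ Z/2.
  H_2: rank ker ∂_2 − rank ∂_3 = (20 − 20) − 0 = 0, and there is no ∂_3, so H_2 = 0.

(K is a triangulation of the Klein bottle.)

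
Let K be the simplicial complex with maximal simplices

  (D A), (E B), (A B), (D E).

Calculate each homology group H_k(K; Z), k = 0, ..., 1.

We work with the vertex ordering A < B < D < E. The simplices of K, each written with vertices in increasing order, are:

  0-simplices (4): A, B, D, E
  1-simplices (4): AB, AD, BE, DE

so the chain groups are C_0 ≅ Z^4, C_1 ≅ Z^4.

Boundary ∂_1: C_1 → C_0 sends each edge [p,q] (with p < q) to q − p.
The 4×4 boundary matrix has rank 3 and Smith normal form diag(1,1,1).

From H_k ≅ ker(∂_k) / im(∂_{k+1}) we obtain:

  H_0: rank C_0 − rank ∂_1 = 4 − 3 = 1, and the invariant factors of ∂_1 are all 1, so H_0 ≅ Z.
  H_1: rank ker ∂_1 − rank ∂_2 = (4 − 3) − 0 = 1, and there is no ∂_2, so H_1 ≅ Z.

H_0 ≅ Z,  H_1 ≅ Z.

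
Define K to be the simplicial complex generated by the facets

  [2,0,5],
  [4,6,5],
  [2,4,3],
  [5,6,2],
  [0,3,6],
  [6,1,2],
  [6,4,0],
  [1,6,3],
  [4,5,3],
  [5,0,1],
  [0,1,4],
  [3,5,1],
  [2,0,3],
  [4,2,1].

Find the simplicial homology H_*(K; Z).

We work with the vertex ordering 0 < 1 < 2 < 3 < 4 < 5 < 6. The simplices of K, each written with vertices in increasing order, are:

  0-simplices (7): [0], [1], [2], [3], [4], [5], [6]
  1-simplices (21): [0,1], [0,2], [0,3], [0,4], [0,5], [0,6], [1,2], [1,3], [1,4], [1,5], [1,6], [2,3], [2,4], [2,5], [2,6], [3,4], [3,5], [3,6], [4,5], [4,6], [5,6]
  2-simplices (14): [0,1,4], [0,1,5], [0,2,3], [0,2,5], [0,3,6], [0,4,6], [1,2,4], [1,2,6], [1,3,5], [1,3,6], [2,3,4], [2,5,6], [3,4,5], [4,5,6]

giving chain groups C_0 ≅ Z^7, C_1 ≅ Z^21, C_2 ≅ Z^14.

Boundary ∂_1: C_1 → C_0 is given by ∂[p,q] = [q] − [p]. For instance
  ∂[4,5] = [5] − [4].
The 7×21 boundary matrix has rank 6 and Smith normal form diag(1,1,1,1,1,1).

∂_2: C_2 → C_1 acts by ∂[p,q,r] = [q,r] − [p,r] + [p,q]. For instance
  ∂[2,5,6] = [5,6] − [2,6] + [2,5],
  ∂[1,3,5] = [3,5] − [1,5] + [1,3].
This gives a 21×14 integer matrix of rank 13; reducing to Smith normal form yields diagonal entries (1,1,1,1,1,1,1,1,1,1,1,1,1).

From H_k ≅ ker(∂_k) / im(∂_{k+1}) we obtain:

  H_0: rank C_0 − rank ∂_1 = 7 − 6 = 1, and the invariant factors of ∂_1 are all 1, so H_0 = Z.
  H_1: rank ker ∂_1 − rank ∂_2 = (21 − 6) − 13 = 2, and the invariant factors of ∂_2 are all 1, so H_1 = Z^2.
  H_2: rank ker ∂_2 − rank ∂_3 = (14 − 13) − 0 = 1, and there is no ∂_3, so H_2 = Z.

As a check, the Euler characteristic is 7 − 21 + 14 = 0, which agrees with 1 − 2 + 1 = 0.

H_0 = Z,  H_1 = Z^2,  H_2 = Z.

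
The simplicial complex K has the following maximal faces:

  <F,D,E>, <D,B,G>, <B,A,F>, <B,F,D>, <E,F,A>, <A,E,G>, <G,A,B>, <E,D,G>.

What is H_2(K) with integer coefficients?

H_2 ≅ Z.

Order the vertices as A < B < D < E < F < G. Listing each simplex with vertices in this order, K has dimension 2 with simplices:

  0-simplices (6): A, B, D, E, F, G
  1-simplices (12): AB, AE, AF, AG, BD, BF, BG, DE, DF, DG, EF, EG
  2-simplices (8): ABF, ABG, AEF, AEG, BDF, BDG, DEF, DEG

Hence C_0 ≅ Z^6, C_1 ≅ Z^12, C_2 ≅ Z^8.

Boundary ∂_1: C_1 → C_0 maps an edge to its endpoints' difference, ∂[p,q] = q − p. For instance
  ∂AB = B − A.
This gives a 6×12 integer matrix of rank 5; reducing to Smith normal form yields diagonal entries (1,1,1,1,1).

The boundary map ∂_2: C_2 → C_1 sends each 2-simplex [p,q,r] to [q,r] − [p,r] + [p,q]. For instance
  ∂ABF = BF − AF + AB,
  ∂DEG = EG − DG + DE.
The resulting 12×8 matrix has rank 7, and its Smith normal form has invariant factors (1,1,1,1,1,1,1).

Reading off H_k = ker ∂_k / im ∂_{k+1}:

  H_2: rank ker ∂_2 − rank ∂_3 = (8 − 7) − 0 = 1, and there is no ∂_3, so H_2 ≅ Z.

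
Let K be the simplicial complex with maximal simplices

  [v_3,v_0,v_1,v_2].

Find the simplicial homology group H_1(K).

H_1 = 0.

We work with the vertex ordering v_0 < v_1 < v_2 < v_3. The simplices of K, each written with vertices in increasing order, are:

  0-simplices (4): [v_0], [v_1], [v_2], [v_3]
  1-simplices (6): [v_0,v_1], [v_0,v_2], [v_0,v_3], [v_1,v_2], [v_1,v_3], [v_2,v_3]
  2-simplices (4): [v_0,v_1,v_2], [v_0,v_1,v_3], [v_0,v_2,v_3], [v_1,v_2,v_3]
  3-simplices (1): [v_0,v_1,v_2,v_3]

so the chain groups are C_0 ≅ Z^4, C_1 ≅ Z^6, C_2 ≅ Z^4, C_3 ≅ Z^1.

The boundary map ∂_1: C_1 → C_0 sends each edge [p,q] (with p < q) to q − p. For instance
  ∂[v_2,v_3] = [v_3] − [v_2].
This gives a 4×6 integer matrix of rank 3; reducing to Smith normal form yields diagonal entries (1,1,1).

∂_2: C_2 → C_1 acts by ∂[p,q,r] = [q,r] − [p,r] + [p,q]. For instance
  ∂[v_0,v_2,v_3] = [v_2,v_3] − [v_0,v_3] + [v_0,v_2],
  ∂[v_0,v_1,v_2] = [v_1,v_2] − [v_0,v_2] + [v_0,v_1].
The resulting 6×4 matrix has rank 3, and its Smith normal form has invariant factors (1,1,1).

Boundary ∂_3: C_3 → C_2 sends each 3-simplex σ to the alternating sum Σ_i (−1)^i (σ with its i-th vertex removed). For instance
  ∂[v_0,v_1,v_2,v_3] = [v_1,v_2,v_3] − [v_0,v_2,v_3] + [v_0,v_1,v_3] − [v_0,v_1,v_2].
The resulting 4×1 matrix has rank 1, and its Smith normal form has invariant factors (1).

Reading off H_k = ker ∂_k / im ∂_{k+1}:

  H_1: rank ker ∂_1 − rank ∂_2 = (6 − 3) − 3 = 0, and the invariant factors of ∂_2 are all 1, so H_1 = 0.

(K is a triangulation of the 3-simplex.)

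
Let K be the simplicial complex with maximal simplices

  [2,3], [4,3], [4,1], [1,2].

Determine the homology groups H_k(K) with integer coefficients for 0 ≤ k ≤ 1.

Take the total order 1 < 2 < 3 < 4 on the vertex set. Then K (dimension 1) consists of the simplices:

  0-simplices (4): [1], [2], [3], [4]
  1-simplices (4): [1,2], [1,4], [2,3], [3,4]

so the chain groups are C_0 ≅ Z^4, C_1 ≅ Z^4.

Boundary ∂_1: C_1 → C_0 is given by ∂[p,q] = [q] − [p].
As a 4×4 matrix over Z this has rank 3, with invariant factors (1,1,1).

Reading off H_k = ker ∂_k / im ∂_{k+1}:

  H_0: rank C_0 − rank ∂_1 = 4 − 3 = 1, and the invariant factors of ∂_1 are all 1, so H_0 ≅ Z.
  H_1: rank ker ∂_1 − rank ∂_2 = (4 − 3) − 0 = 1, and there is no ∂_2, so H_1 ≅ Z.

H_0 ≅ Z,  H_1 ≅ Z.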